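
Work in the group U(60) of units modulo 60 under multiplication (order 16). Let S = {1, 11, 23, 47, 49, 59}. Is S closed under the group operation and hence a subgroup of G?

|S| = 6 does not divide |G| = 16, so by Lagrange S is not a subgroup.

No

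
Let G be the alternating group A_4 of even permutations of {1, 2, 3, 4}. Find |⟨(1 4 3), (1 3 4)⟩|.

3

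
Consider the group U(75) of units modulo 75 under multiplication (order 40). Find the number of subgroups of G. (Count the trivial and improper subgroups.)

16

|G| = 40, so by Lagrange every subgroup order divides 40. Divisors: 1, 2, 4, 5, 8, 10, 20, 40.
Subgroups by order — order 1: 1; order 2: 3; order 4: 3; order 5: 1; order 8: 1; order 10: 3; order 20: 3; order 40: 1.
Total: 1 + 3 + 3 + 1 + 1 + 3 + 3 + 1 = 16.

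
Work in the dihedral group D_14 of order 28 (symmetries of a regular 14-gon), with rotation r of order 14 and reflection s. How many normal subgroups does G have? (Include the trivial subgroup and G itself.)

G has 28 subgroups. Checking conjugation-invariance by order — order 1: 1/1 normal; order 2: 1/15 normal; order 4: 0/7 normal; order 7: 1/1 normal; order 14: 3/3 normal; order 28: 1/1 normal.
Total normal subgroups: 7.

7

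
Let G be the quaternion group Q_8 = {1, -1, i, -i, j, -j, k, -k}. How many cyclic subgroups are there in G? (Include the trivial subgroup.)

5

Group the elements of G by the cyclic subgroup they generate; each cyclic subgroup of order d accounts for φ(d) elements.
Cyclic subgroups by order — order 1: 1; order 2: 1; order 4: 3.
Total: 5.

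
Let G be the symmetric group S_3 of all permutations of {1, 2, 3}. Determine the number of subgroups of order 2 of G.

3

|G| = 6 and 2 | 6, so subgroups of order 2 are possible by Lagrange.
The subgroups of order 2 are: {e, (1 2)}; {e, (1 3)}; {e, (2 3)}.
So G has 3 subgroups of order 2.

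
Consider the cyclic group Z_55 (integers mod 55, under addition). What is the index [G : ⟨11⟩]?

|⟨11⟩| = 5 and |G| = 55.
By Lagrange, [G : H] = |G|/|H| = 55/5 = 11.

11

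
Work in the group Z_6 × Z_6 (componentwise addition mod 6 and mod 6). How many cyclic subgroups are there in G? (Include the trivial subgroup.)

20

Each element a generates a cyclic subgroup ⟨a⟩; distinct elements may generate the same one (a cyclic group of order d has φ(d) generators).
Cyclic subgroups by order — order 1: 1; order 2: 3; order 3: 4; order 6: 12.
Total: 20.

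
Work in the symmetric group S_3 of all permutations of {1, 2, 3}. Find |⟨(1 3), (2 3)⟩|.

6

|⟨(1 3)⟩| = 2 and |⟨(2 3)⟩| = 2, so |H| is a multiple of lcm(2, 2) = 2 and divides |G| = 6.
Closing {(1 3), (2 3)} under the group operation gives all of G, so |H| = 6.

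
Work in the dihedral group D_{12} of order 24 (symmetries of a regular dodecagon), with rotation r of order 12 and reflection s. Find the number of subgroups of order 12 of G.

3

|G| = 24 and 12 | 24, so subgroups of order 12 are possible by Lagrange.
The subgroups of order 12 are: {e, r, r^2, r^3, r^4, r^5, r^6, r^7, r^8, r^9, r^10, r^11}; {e, r^2, r^4, r^6, r^8, r^10, s, r^2s, r^4s, r^6s, r^8s, r^10s}; {e, r^2, r^4, r^6, r^8, r^10, rs, r^3s, r^5s, r^7s, r^9s, r^11s}.
So G has 3 subgroups of order 12.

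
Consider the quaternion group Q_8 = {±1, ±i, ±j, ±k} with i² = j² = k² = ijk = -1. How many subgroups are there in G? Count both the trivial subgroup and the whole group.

6

|G| = 8, so by Lagrange every subgroup order divides 8. Divisors: 1, 2, 4, 8.
Subgroups by order — order 1: 1; order 2: 1; order 4: 3; order 8: 1.
Total: 1 + 1 + 3 + 1 = 6.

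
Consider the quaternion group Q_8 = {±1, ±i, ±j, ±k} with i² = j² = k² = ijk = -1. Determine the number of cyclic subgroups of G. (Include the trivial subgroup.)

5

Each element a generates a cyclic subgroup ⟨a⟩; distinct elements may generate the same one (a cyclic group of order d has φ(d) generators).
Cyclic subgroups by order — order 1: 1; order 2: 1; order 4: 3.
Total: 5.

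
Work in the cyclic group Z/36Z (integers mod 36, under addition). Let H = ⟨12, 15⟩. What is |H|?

12

|⟨12⟩| = 3 and |⟨15⟩| = 12, so |H| is a multiple of lcm(3, 12) = 12 and divides |G| = 36.
Closing under the operation: H = {0, 3, 6, 9, 12, 15, 18, 21, 24, 27, 30, 33}, so |H| = 12.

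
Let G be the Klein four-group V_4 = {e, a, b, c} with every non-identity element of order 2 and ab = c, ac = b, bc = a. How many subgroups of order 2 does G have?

3

|G| = 4 and 2 | 4, so subgroups of order 2 are possible by Lagrange.
The subgroups of order 2 are: {e, a}; {e, b}; {e, c}.
So G has 3 subgroups of order 2.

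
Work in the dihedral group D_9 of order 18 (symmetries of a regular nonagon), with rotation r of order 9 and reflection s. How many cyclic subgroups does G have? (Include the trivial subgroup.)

A cyclic subgroup of order d is generated by each of its φ(d) elements of order d, so the cyclic subgroups of order d number (#elements of order d)/φ(d).
Cyclic subgroups by order — order 1: 1; order 2: 9; order 3: 1; order 9: 1.
Total: 12.

12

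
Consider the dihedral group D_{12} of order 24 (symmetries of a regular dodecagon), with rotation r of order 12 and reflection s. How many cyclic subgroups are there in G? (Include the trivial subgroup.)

Group the elements of G by the cyclic subgroup they generate; each cyclic subgroup of order d accounts for φ(d) elements.
Cyclic subgroups by order — order 1: 1; order 2: 13; order 3: 1; order 4: 1; order 6: 1; order 12: 1.
Total: 18.

18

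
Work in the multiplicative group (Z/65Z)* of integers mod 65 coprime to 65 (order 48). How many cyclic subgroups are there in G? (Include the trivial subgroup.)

20

Group the elements of G by the cyclic subgroup they generate; each cyclic subgroup of order d accounts for φ(d) elements.
Cyclic subgroups by order — order 1: 1; order 2: 3; order 3: 1; order 4: 6; order 6: 3; order 12: 6.
Total: 20.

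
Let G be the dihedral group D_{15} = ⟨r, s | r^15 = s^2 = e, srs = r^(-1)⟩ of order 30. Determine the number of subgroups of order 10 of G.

|G| = 30 and 10 | 30, so subgroups of order 10 are possible by Lagrange.
The subgroups of order 10 are: {e, r^3, r^6, r^9, r^12, rs, r^4s, r^7s, r^10s, r^13s}; {e, r^3, r^6, r^9, r^12, r^2s, r^5s, r^8s, r^11s, r^14s}; {e, r^3, r^6, r^9, r^12, s, r^3s, r^6s, r^9s, r^12s}.
So G has 3 subgroups of order 10.

3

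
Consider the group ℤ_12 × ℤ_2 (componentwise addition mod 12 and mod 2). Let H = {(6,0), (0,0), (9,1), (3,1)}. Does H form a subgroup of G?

|H| = 4 divides |G| = 24, consistent with Lagrange.
H contains the identity, every element's inverse is in H, and H is closed under +: it is a subgroup.
In fact H = ⟨(3,1)⟩.

Yes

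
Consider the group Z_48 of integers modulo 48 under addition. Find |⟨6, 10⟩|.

24

|⟨6⟩| = 8 and |⟨10⟩| = 24, so |H| is a multiple of lcm(8, 24) = 24 and divides |G| = 48.
Closing under the operation: H = {0, 2, 4, 6, 8, 10, 12, 14, 16, 18, 20, 22, 24, 26, 28, 30, 32, 34, 36, 38, 40, 42, 44, 46}, so |H| = 24.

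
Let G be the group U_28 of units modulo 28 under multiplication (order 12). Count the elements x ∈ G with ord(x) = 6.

6

The elements of order 6 are: 3, 5, 11, 17, 19, 23.
That's 6.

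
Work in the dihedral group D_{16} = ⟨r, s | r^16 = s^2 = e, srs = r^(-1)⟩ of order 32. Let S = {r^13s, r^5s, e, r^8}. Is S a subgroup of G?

Yes

|S| = 4 divides |G| = 32, consistent with Lagrange.
S contains the identity, every element's inverse is in S, and S is closed under ·: it is a subgroup.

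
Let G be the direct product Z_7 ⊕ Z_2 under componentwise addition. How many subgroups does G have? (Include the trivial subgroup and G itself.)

4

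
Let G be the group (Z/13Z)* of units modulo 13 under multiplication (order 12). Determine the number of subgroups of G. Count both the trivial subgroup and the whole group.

|G| = 12, so by Lagrange every subgroup order divides 12. Divisors: 1, 2, 3, 4, 6, 12.
Subgroups by order — order 1: 1; order 2: 1; order 3: 1; order 4: 1; order 6: 1; order 12: 1.
Total: 1 + 1 + 1 + 1 + 1 + 1 = 6.

6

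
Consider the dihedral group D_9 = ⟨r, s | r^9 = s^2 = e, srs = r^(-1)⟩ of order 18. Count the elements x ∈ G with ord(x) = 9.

The elements of order 9 are: r, r^2, r^4, r^5, r^7, r^8.
That's 6.

6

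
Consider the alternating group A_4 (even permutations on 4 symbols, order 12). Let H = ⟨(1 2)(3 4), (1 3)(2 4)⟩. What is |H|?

|⟨(1 2)(3 4)⟩| = 2 and |⟨(1 3)(2 4)⟩| = 2, so |H| is a multiple of lcm(2, 2) = 2 and divides |G| = 12.
Closing under the operation: H = {e, (1 2)(3 4), (1 3)(2 4), (1 4)(2 3)}, so |H| = 4.

4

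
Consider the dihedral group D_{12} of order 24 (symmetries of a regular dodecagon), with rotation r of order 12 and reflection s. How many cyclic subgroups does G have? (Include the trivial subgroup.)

A cyclic subgroup of order d is generated by each of its φ(d) elements of order d, so the cyclic subgroups of order d number (#elements of order d)/φ(d).
Cyclic subgroups by order — order 1: 1; order 2: 13; order 3: 1; order 4: 1; order 6: 1; order 12: 1.
Total: 18.

18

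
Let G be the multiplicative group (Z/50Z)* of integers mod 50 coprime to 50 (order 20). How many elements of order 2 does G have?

The elements of order 2 are: 49.
That's 1.

1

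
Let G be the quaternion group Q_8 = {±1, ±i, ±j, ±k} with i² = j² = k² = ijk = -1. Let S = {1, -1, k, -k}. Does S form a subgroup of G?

Yes

|S| = 4 divides |G| = 8, consistent with Lagrange.
S contains the identity, every element's inverse is in S, and S is closed under ·: it is a subgroup.
In fact S = ⟨-k⟩.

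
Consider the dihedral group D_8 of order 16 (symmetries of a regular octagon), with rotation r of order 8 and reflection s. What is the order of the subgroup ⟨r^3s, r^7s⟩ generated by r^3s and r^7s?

|⟨r^3s⟩| = 2 and |⟨r^7s⟩| = 2, so |H| is a multiple of lcm(2, 2) = 2 and divides |G| = 16.
Closing under the operation: H = {e, r^4, r^3s, r^7s}, so |H| = 4.

4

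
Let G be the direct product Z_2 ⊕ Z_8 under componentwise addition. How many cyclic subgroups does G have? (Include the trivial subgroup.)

A cyclic subgroup of order d is generated by each of its φ(d) elements of order d, so the cyclic subgroups of order d number (#elements of order d)/φ(d).
Cyclic subgroups by order — order 1: 1; order 2: 3; order 4: 2; order 8: 2.
Total: 8.

8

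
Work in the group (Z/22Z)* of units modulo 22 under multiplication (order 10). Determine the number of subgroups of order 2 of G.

1

|G| = 10 and 2 | 10, so subgroups of order 2 are possible by Lagrange.
The subgroups of order 2 are: {1, 21}.
So G has 1 subgroup of order 2.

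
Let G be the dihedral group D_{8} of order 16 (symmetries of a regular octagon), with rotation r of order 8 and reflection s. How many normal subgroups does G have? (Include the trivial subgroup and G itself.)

G has 19 subgroups. Checking conjugation-invariance by order — order 1: 1/1 normal; order 2: 1/9 normal; order 4: 1/5 normal; order 8: 3/3 normal; order 16: 1/1 normal.
Total normal subgroups: 7.

7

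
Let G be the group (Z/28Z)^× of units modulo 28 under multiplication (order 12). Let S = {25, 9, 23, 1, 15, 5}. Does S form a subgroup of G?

5 ∈ S but its inverse 17 ∉ S, so S is not a subgroup.

No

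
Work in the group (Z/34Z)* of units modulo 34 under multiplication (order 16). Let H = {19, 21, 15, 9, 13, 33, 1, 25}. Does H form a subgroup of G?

|H| = 8 divides |G| = 16, consistent with Lagrange.
H contains the identity, every element's inverse is in H, and H is closed under ·: it is a subgroup.
In fact H = ⟨9⟩.

Yes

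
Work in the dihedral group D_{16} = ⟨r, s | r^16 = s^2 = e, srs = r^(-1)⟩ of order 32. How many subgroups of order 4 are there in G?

9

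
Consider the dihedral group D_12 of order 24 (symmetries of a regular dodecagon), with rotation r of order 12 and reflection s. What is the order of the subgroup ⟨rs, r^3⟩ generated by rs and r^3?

|⟨rs⟩| = 2 and |⟨r^3⟩| = 4, so |H| is a multiple of lcm(2, 4) = 4 and divides |G| = 24.
Closing under the operation: H = {e, r^3, r^6, r^9, rs, r^4s, r^7s, r^10s}, so |H| = 8.

8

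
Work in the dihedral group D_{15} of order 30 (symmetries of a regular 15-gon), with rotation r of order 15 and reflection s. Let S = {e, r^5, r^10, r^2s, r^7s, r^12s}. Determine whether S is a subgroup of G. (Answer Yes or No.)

|S| = 6 divides |G| = 30, consistent with Lagrange.
S contains the identity, every element's inverse is in S, and S is closed under ·: it is a subgroup.

Yes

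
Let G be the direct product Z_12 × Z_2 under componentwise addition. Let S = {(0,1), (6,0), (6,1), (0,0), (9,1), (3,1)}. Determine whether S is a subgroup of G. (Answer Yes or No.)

Closure fails: (0,1) + (3,1) = (3,0) ∉ S. So S is not a subgroup.

No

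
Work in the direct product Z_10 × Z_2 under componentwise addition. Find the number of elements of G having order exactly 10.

12

An element (a,b) has order lcm(ord(a), ord(b)); count pairs with lcm equal to 10.
Enumerating gives 12 such elements.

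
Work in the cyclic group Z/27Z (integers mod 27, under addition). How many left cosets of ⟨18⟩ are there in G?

9

|⟨18⟩| = 3 and |G| = 27.
By Lagrange, [G : H] = |G|/|H| = 27/3 = 9.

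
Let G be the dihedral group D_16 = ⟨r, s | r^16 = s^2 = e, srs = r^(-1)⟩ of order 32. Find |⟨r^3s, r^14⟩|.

|⟨r^3s⟩| = 2 and |⟨r^14⟩| = 8, so |H| is a multiple of lcm(2, 8) = 8 and divides |G| = 32.
Closing under the operation: H = {e, r^2, r^4, r^6, r^8, r^10, r^12, r^14, rs, r^3s, r^5s, r^7s, r^9s, r^11s, r^13s, r^15s}, so |H| = 16.

16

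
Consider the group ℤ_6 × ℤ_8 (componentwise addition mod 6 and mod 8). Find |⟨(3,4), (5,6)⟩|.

24

|⟨(3,4)⟩| = 2 and |⟨(5,6)⟩| = 12, so |H| is a multiple of lcm(2, 12) = 12 and divides |G| = 48.
Closing under the operation: H = {(0,0), (0,2), (0,4), (0,6), (1,0), (1,2), (1,4), (1,6), (2,0), (2,2), (2,4), (2,6), (3,0), (3,2), (3,4), (3,6), (4,0), (4,2), (4,4), (4,6), (5,0), (5,2), (5,4), (5,6)}, so |H| = 24.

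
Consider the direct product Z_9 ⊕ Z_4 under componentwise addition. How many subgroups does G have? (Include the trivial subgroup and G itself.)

9

|G| = 36, so by Lagrange every subgroup order divides 36. Divisors: 1, 2, 3, 4, 6, 9, 12, 18, 36.
Subgroups by order — order 1: 1; order 2: 1; order 3: 1; order 4: 1; order 6: 1; order 9: 1; order 12: 1; order 18: 1; order 36: 1.
Total: 1 + 1 + 1 + 1 + 1 + 1 + 1 + 1 + 1 = 9.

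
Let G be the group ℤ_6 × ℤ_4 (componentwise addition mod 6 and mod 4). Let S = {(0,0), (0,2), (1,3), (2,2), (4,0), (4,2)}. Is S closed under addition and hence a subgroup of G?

No

(4,0) ∈ S but its inverse (2,0) ∉ S, so S is not a subgroup.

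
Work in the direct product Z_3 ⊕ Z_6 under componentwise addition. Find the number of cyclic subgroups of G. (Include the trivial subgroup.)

10

Each element a generates a cyclic subgroup ⟨a⟩; distinct elements may generate the same one (a cyclic group of order d has φ(d) generators).
Cyclic subgroups by order — order 1: 1; order 2: 1; order 3: 4; order 6: 4.
Total: 10.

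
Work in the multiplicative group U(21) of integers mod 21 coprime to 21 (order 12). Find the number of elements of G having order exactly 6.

6

The elements of order 6 are: 2, 5, 10, 11, 17, 19.
That's 6.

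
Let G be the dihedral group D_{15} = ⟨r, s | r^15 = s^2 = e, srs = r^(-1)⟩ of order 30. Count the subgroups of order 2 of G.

|G| = 30 and 2 | 30, so subgroups of order 2 are possible by Lagrange.
The subgroups of order 2 are: {e, r^10s}; {e, r^11s}; {e, r^12s}; {e, r^13s}; … (15 in all).
So G has 15 subgroups of order 2.

15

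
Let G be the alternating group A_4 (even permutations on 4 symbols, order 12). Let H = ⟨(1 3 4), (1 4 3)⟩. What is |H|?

|⟨(1 3 4)⟩| = 3 and |⟨(1 4 3)⟩| = 3, so |H| is a multiple of lcm(3, 3) = 3 and divides |G| = 12.
Closing under the operation: H = {e, (1 3 4), (1 4 3)}, so |H| = 3.

3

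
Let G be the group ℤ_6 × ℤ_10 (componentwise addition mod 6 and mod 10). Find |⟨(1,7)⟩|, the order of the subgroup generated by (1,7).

30

The order of (1,7) in Z_6 × Z_10 is lcm(ord(1) in Z_6, ord(7) in Z_10).
ord(1) = 6 and ord(7) = 10, so |⟨(1,7)⟩| = lcm(6, 10) = 30.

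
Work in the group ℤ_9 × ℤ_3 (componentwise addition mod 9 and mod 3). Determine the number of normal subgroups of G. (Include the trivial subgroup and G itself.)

10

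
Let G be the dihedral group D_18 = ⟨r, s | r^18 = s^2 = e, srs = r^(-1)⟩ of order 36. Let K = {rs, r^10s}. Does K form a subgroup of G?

No

The identity e ∉ K, so K is not a subgroup.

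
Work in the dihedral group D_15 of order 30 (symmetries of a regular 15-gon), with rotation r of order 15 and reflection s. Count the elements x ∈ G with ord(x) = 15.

8

The elements of order 15 are: r, r^2, r^4, r^7, r^8, r^11, r^13, r^14.
That's 8.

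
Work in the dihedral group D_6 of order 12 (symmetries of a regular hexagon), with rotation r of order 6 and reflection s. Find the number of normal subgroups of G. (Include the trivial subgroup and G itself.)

7

G has 16 subgroups. Checking conjugation-invariance by order — order 1: 1/1 normal; order 2: 1/7 normal; order 3: 1/1 normal; order 4: 0/3 normal; order 6: 3/3 normal; order 12: 1/1 normal.
Total normal subgroups: 7.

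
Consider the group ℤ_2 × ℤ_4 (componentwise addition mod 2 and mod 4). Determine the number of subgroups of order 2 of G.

|G| = 8 and 2 | 8, so subgroups of order 2 are possible by Lagrange.
The subgroups of order 2 are: {(0,0), (0,2)}; {(0,0), (1,0)}; {(0,0), (1,2)}.
So G has 3 subgroups of order 2.

3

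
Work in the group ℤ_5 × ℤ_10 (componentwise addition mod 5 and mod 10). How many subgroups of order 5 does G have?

6

|G| = 50 and 5 | 50, so subgroups of order 5 are possible by Lagrange.
The subgroups of order 5 are: {(0,0), (0,2), (0,4), (0,6), (0,8)}; {(0,0), (1,0), (2,0), (3,0), (4,0)}; {(0,0), (1,2), (2,4), (3,6), (4,8)}; {(0,0), (1,4), (2,8), (3,2), (4,6)}; … (6 in all).
So G has 6 subgroups of order 5.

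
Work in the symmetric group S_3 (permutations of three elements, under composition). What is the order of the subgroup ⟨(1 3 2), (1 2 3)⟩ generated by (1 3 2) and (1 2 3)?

3

|⟨(1 3 2)⟩| = 3 and |⟨(1 2 3)⟩| = 3, so |H| is a multiple of lcm(3, 3) = 3 and divides |G| = 6.
Closing under the operation: H = {e, (1 2 3), (1 3 2)}, so |H| = 3.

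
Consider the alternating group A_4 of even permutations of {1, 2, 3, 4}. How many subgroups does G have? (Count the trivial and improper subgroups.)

|G| = 12, so by Lagrange every subgroup order divides 12. Divisors: 1, 2, 3, 4, 6, 12.
Subgroups by order — order 1: 1; order 2: 3; order 3: 4; order 4: 1; order 6: 0; order 12: 1.
Total: 1 + 3 + 4 + 1 + 0 + 1 = 10.

10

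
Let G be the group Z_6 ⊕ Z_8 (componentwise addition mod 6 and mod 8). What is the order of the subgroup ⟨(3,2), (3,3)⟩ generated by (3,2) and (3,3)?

|⟨(3,2)⟩| = 4 and |⟨(3,3)⟩| = 8, so |H| is a multiple of lcm(4, 8) = 8 and divides |G| = 48.
Closing under the operation: H = {(0,0), (0,1), (0,2), (0,3), (0,4), (0,5), (0,6), (0,7), (3,0), (3,1), (3,2), (3,3), (3,4), (3,5), (3,6), (3,7)}, so |H| = 16.

16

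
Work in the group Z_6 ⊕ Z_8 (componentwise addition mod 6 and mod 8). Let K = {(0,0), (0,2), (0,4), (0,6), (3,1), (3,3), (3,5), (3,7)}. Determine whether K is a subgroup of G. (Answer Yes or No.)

|K| = 8 divides |G| = 48, consistent with Lagrange.
K contains the identity, every element's inverse is in K, and K is closed under +: it is a subgroup.
In fact K = ⟨(3,1)⟩.

Yes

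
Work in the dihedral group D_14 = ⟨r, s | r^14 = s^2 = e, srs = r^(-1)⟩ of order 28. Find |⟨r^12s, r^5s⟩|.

4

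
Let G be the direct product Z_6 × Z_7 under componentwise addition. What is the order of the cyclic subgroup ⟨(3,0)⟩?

The order of (3,0) in Z_6 × Z_7 is lcm(ord(3) in Z_6, ord(0) in Z_7).
ord(3) = 2 and ord(0) = 1, so |⟨(3,0)⟩| = lcm(2, 1) = 2.

2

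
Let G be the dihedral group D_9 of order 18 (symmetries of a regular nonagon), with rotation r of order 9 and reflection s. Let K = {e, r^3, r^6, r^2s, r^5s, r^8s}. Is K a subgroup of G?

|K| = 6 divides |G| = 18, consistent with Lagrange.
K contains the identity, every element's inverse is in K, and K is closed under ·: it is a subgroup.

Yes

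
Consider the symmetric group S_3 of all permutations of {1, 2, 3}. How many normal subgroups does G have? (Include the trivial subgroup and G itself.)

3

G has 6 subgroups. Checking conjugation-invariance by order — order 1: 1/1 normal; order 2: 0/3 normal; order 3: 1/1 normal; order 6: 1/1 normal.
Total normal subgroups: 3.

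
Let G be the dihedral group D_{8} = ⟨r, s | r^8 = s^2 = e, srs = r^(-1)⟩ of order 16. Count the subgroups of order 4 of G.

|G| = 16 and 4 | 16, so subgroups of order 4 are possible by Lagrange.
The subgroups of order 4 are: {e, r^2, r^4, r^6}; {e, r^4, r^2s, r^6s}; {e, r^4, r^3s, r^7s}; {e, r^4, s, r^4s}; … (5 in all).
So G has 5 subgroups of order 4.

5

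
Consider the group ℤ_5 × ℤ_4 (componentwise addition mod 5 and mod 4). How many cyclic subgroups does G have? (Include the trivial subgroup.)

6

Group the elements of G by the cyclic subgroup they generate; each cyclic subgroup of order d accounts for φ(d) elements.
Cyclic subgroups by order — order 1: 1; order 2: 1; order 4: 1; order 5: 1; order 10: 1; order 20: 1.
Total: 6.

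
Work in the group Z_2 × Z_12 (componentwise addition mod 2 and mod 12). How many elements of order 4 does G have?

4

An element (a,b) has order lcm(ord(a), ord(b)); count pairs with lcm equal to 4.
Enumerating gives 4 such elements.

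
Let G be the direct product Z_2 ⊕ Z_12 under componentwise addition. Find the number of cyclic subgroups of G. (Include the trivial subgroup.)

Group the elements of G by the cyclic subgroup they generate; each cyclic subgroup of order d accounts for φ(d) elements.
Cyclic subgroups by order — order 1: 1; order 2: 3; order 3: 1; order 4: 2; order 6: 3; order 12: 2.
Total: 12.

12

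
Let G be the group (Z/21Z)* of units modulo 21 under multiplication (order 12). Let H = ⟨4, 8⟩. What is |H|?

|⟨4⟩| = 3 and |⟨8⟩| = 2, so |H| is a multiple of lcm(3, 2) = 6 and divides |G| = 12.
Closing under the operation: H = {1, 2, 4, 8, 11, 16}, so |H| = 6.

6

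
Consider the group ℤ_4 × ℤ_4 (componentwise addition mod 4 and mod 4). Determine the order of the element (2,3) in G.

4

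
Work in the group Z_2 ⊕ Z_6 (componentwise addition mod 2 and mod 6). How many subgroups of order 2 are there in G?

3

|G| = 12 and 2 | 12, so subgroups of order 2 are possible by Lagrange.
The subgroups of order 2 are: {(0,0), (0,3)}; {(0,0), (1,0)}; {(0,0), (1,3)}.
So G has 3 subgroups of order 2.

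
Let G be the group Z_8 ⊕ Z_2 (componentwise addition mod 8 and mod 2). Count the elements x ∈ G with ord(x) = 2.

An element (a,b) has order lcm(ord(a), ord(b)); count pairs with lcm equal to 2.
Enumerating gives 3 such elements.

3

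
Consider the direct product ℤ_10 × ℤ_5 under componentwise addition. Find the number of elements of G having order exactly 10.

24

An element (a,b) has order lcm(ord(a), ord(b)); count pairs with lcm equal to 10.
Enumerating gives 24 such elements.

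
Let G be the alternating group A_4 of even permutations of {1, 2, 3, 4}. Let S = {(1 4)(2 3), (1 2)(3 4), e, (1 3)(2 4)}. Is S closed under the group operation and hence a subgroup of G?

|S| = 4 divides |G| = 12, consistent with Lagrange.
S contains the identity, every element's inverse is in S, and S is closed under ∘: it is a subgroup.

Yes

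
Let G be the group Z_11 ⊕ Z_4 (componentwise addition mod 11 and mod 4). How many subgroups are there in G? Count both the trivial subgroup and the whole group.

6

|G| = 44, so by Lagrange every subgroup order divides 44. Divisors: 1, 2, 4, 11, 22, 44.
Subgroups by order — order 1: 1; order 2: 1; order 4: 1; order 11: 1; order 22: 1; order 44: 1.
Total: 1 + 1 + 1 + 1 + 1 + 1 = 6.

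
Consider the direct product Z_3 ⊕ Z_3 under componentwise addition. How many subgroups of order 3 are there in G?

4

|G| = 9 and 3 | 9, so subgroups of order 3 are possible by Lagrange.
The subgroups of order 3 are: {(0,0), (0,1), (0,2)}; {(0,0), (1,0), (2,0)}; {(0,0), (1,1), (2,2)}; {(0,0), (1,2), (2,1)}.
So G has 4 subgroups of order 3.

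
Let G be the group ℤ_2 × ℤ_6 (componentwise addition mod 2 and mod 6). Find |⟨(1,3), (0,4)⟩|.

|⟨(1,3)⟩| = 2 and |⟨(0,4)⟩| = 3, so |H| is a multiple of lcm(2, 3) = 6 and divides |G| = 12.
Closing under the operation: H = {(0,0), (0,2), (0,4), (1,1), (1,3), (1,5)}, so |H| = 6.

6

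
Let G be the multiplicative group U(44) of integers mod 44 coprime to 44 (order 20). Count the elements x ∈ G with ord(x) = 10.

12

Enumerating element orders in G gives 12 elements of order 10.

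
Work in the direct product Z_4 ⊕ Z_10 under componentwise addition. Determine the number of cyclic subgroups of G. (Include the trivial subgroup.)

A cyclic subgroup of order d is generated by each of its φ(d) elements of order d, so the cyclic subgroups of order d number (#elements of order d)/φ(d).
Cyclic subgroups by order — order 1: 1; order 2: 3; order 4: 2; order 5: 1; order 10: 3; order 20: 2.
Total: 12.

12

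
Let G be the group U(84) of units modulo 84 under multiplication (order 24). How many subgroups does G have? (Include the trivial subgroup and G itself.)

32

|G| = 24, so by Lagrange every subgroup order divides 24. Divisors: 1, 2, 3, 4, 6, 8, 12, 24.
Subgroups by order — order 1: 1; order 2: 7; order 3: 1; order 4: 7; order 6: 7; order 8: 1; order 12: 7; order 24: 1.
Total: 1 + 7 + 1 + 7 + 7 + 1 + 7 + 1 = 32.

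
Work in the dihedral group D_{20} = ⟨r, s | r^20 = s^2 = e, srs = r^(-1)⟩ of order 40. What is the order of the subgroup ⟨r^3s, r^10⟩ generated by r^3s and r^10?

4

|⟨r^3s⟩| = 2 and |⟨r^10⟩| = 2, so |H| is a multiple of lcm(2, 2) = 2 and divides |G| = 40.
Closing under the operation: H = {e, r^10, r^3s, r^13s}, so |H| = 4.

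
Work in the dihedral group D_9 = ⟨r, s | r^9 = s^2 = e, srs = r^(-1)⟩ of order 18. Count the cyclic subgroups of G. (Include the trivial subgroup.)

Group the elements of G by the cyclic subgroup they generate; each cyclic subgroup of order d accounts for φ(d) elements.
Cyclic subgroups by order — order 1: 1; order 2: 9; order 3: 1; order 9: 1.
Total: 12.

12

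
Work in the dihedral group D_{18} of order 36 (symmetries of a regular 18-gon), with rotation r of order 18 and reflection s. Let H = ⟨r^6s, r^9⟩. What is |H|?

|⟨r^6s⟩| = 2 and |⟨r^9⟩| = 2, so |H| is a multiple of lcm(2, 2) = 2 and divides |G| = 36.
Closing under the operation: H = {e, r^9, r^6s, r^15s}, so |H| = 4.

4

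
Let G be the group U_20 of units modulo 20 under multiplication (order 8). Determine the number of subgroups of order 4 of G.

3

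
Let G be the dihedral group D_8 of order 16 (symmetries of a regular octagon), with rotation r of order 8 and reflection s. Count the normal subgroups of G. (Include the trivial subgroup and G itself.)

7

G has 19 subgroups. Checking conjugation-invariance by order — order 1: 1/1 normal; order 2: 1/9 normal; order 4: 1/5 normal; order 8: 3/3 normal; order 16: 1/1 normal.
Total normal subgroups: 7.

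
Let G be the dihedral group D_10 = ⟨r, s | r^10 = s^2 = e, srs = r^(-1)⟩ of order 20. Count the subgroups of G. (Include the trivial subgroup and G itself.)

22

|G| = 20, so by Lagrange every subgroup order divides 20. Divisors: 1, 2, 4, 5, 10, 20.
Subgroups by order — order 1: 1; order 2: 11; order 4: 5; order 5: 1; order 10: 3; order 20: 1.
Total: 1 + 11 + 5 + 1 + 3 + 1 = 22.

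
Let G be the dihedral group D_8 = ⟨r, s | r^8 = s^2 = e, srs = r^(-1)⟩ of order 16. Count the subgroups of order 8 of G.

|G| = 16 and 8 | 16, so subgroups of order 8 are possible by Lagrange.
The subgroups of order 8 are: {e, r, r^2, r^3, r^4, r^5, r^6, r^7}; {e, r^2, r^4, r^6, s, r^2s, r^4s, r^6s}; {e, r^2, r^4, r^6, rs, r^3s, r^5s, r^7s}.
So G has 3 subgroups of order 8.

3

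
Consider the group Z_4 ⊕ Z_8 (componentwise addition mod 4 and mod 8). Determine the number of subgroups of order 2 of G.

|G| = 32 and 2 | 32, so subgroups of order 2 are possible by Lagrange.
The subgroups of order 2 are: {(0,0), (0,4)}; {(0,0), (2,0)}; {(0,0), (2,4)}.
So G has 3 subgroups of order 2.

3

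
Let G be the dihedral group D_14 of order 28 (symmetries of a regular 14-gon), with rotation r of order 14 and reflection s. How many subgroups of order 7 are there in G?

1

|G| = 28 and 7 | 28, so subgroups of order 7 are possible by Lagrange.
The subgroups of order 7 are: {e, r^2, r^4, r^6, r^8, r^10, r^12}.
So G has 1 subgroup of order 7.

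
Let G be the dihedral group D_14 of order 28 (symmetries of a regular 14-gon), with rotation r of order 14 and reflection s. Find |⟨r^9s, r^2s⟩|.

|⟨r^9s⟩| = 2 and |⟨r^2s⟩| = 2, so |H| is a multiple of lcm(2, 2) = 2 and divides |G| = 28.
Closing under the operation: H = {e, r^7, r^2s, r^9s}, so |H| = 4.

4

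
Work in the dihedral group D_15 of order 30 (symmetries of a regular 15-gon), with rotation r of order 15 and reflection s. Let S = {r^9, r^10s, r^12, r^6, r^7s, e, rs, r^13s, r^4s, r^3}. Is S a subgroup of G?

Yes

|S| = 10 divides |G| = 30, consistent with Lagrange.
S contains the identity, every element's inverse is in S, and S is closed under ·: it is a subgroup.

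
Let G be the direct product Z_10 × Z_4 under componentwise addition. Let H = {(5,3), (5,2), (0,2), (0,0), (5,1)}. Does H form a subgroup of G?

Closure fails: (0,2) + (5,2) = (5,0) ∉ H. So H is not a subgroup.

No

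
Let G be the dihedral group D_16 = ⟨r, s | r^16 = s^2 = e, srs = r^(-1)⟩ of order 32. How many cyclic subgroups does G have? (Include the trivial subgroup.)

21

Group the elements of G by the cyclic subgroup they generate; each cyclic subgroup of order d accounts for φ(d) elements.
Cyclic subgroups by order — order 1: 1; order 2: 17; order 4: 1; order 8: 1; order 16: 1.
Total: 21.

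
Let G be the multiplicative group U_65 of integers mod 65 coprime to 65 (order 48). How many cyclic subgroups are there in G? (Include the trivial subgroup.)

20

Group the elements of G by the cyclic subgroup they generate; each cyclic subgroup of order d accounts for φ(d) elements.
Cyclic subgroups by order — order 1: 1; order 2: 3; order 3: 1; order 4: 6; order 6: 3; order 12: 6.
Total: 20.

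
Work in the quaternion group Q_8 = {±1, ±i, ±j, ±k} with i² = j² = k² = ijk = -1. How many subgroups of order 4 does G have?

|G| = 8 and 4 | 8, so subgroups of order 4 are possible by Lagrange.
The subgroups of order 4 are: {1, -1, i, -i}; {1, -1, j, -j}; {1, -1, k, -k}.
So G has 3 subgroups of order 4.

3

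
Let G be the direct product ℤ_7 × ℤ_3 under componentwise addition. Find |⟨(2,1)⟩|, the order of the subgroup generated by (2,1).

21

The order of (2,1) in Z_7 × Z_3 is lcm(ord(2) in Z_7, ord(1) in Z_3).
ord(2) = 7 and ord(1) = 3, so |⟨(2,1)⟩| = lcm(7, 3) = 21.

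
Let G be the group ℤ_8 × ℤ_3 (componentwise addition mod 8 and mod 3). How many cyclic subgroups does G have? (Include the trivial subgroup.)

8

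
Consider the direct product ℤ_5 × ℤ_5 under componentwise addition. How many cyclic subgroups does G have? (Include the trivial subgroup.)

7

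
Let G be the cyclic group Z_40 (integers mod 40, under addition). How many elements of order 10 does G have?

In a cyclic group of order 40, the number of elements of order d (for d | 40) is φ(d).
φ(10) = 4.

4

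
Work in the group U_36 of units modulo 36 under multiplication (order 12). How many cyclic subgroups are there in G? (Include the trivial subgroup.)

8

A cyclic subgroup of order d is generated by each of its φ(d) elements of order d, so the cyclic subgroups of order d number (#elements of order d)/φ(d).
Cyclic subgroups by order — order 1: 1; order 2: 3; order 3: 1; order 6: 3.
Total: 8.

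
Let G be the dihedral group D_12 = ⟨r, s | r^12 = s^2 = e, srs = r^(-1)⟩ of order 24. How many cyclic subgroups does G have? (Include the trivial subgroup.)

18

Each element a generates a cyclic subgroup ⟨a⟩; distinct elements may generate the same one (a cyclic group of order d has φ(d) generators).
Cyclic subgroups by order — order 1: 1; order 2: 13; order 3: 1; order 4: 1; order 6: 1; order 12: 1.
Total: 18.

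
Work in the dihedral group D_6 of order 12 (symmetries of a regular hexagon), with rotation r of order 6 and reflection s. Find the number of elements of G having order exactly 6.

The elements of order 6 are: r, r^5.
That's 2.

2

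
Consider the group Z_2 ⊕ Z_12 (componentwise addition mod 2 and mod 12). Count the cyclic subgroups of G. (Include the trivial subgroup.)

A cyclic subgroup of order d is generated by each of its φ(d) elements of order d, so the cyclic subgroups of order d number (#elements of order d)/φ(d).
Cyclic subgroups by order — order 1: 1; order 2: 3; order 3: 1; order 4: 2; order 6: 3; order 12: 2.
Total: 12.

12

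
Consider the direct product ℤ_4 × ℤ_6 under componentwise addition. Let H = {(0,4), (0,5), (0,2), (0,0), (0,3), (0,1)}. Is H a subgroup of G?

Yes

|H| = 6 divides |G| = 24, consistent with Lagrange.
H contains the identity, every element's inverse is in H, and H is closed under +: it is a subgroup.
In fact H = ⟨(0,1)⟩.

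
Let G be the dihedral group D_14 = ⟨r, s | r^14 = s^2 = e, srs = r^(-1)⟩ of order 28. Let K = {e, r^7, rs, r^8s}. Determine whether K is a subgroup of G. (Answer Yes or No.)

Yes

|K| = 4 divides |G| = 28, consistent with Lagrange.
K contains the identity, every element's inverse is in K, and K is closed under ·: it is a subgroup.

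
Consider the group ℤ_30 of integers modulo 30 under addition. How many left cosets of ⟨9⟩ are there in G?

|⟨9⟩| = 10 and |G| = 30.
By Lagrange, [G : H] = |G|/|H| = 30/10 = 3.

3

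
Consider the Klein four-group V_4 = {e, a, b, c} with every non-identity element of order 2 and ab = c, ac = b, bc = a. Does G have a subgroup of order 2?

2 | 4. A subgroup of order 2 is {e, a}.

Yes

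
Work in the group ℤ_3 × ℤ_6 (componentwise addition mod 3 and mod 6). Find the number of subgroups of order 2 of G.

1

|G| = 18 and 2 | 18, so subgroups of order 2 are possible by Lagrange.
The subgroups of order 2 are: {(0,0), (0,3)}.
So G has 1 subgroup of order 2.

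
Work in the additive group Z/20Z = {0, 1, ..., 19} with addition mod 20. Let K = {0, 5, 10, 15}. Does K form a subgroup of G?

|K| = 4 divides |G| = 20, consistent with Lagrange.
K contains the identity, every element's inverse is in K, and K is closed under +: it is a subgroup.
In fact K = ⟨5⟩.

Yes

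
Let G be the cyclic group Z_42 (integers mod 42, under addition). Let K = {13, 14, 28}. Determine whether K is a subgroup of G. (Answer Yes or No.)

No

The identity 0 ∉ K, so K is not a subgroup.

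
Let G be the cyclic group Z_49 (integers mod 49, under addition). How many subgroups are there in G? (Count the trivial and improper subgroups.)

A cyclic group of order 49 has exactly one subgroup for each divisor of 49.
Divisors of 49: 1, 7, 49.
So Z_49 has 3 subgroups.

3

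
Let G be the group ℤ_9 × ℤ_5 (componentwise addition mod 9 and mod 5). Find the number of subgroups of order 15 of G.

1

|G| = 45 and 15 | 45, so subgroups of order 15 are possible by Lagrange.
The subgroups of order 15 are: {(0,0), (0,1), (0,2), (0,3), (0,4), (3,0), (3,1), (3,2), (3,3), (3,4), (6,0), (6,1), (6,2), (6,3), (6,4)}.
So G has 1 subgroup of order 15.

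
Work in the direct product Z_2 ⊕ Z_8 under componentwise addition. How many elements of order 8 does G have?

An element (a,b) has order lcm(ord(a), ord(b)); count pairs with lcm equal to 8.
Enumerating gives 8 such elements.

8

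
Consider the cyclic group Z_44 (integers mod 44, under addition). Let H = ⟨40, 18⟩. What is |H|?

22

|⟨40⟩| = 11 and |⟨18⟩| = 22, so |H| is a multiple of lcm(11, 22) = 22 and divides |G| = 44.
Closing under the operation: H = {0, 2, 4, 6, 8, 10, 12, 14, 16, 18, 20, 22, 24, 26, 28, 30, 32, 34, 36, 38, 40, 42}, so |H| = 22.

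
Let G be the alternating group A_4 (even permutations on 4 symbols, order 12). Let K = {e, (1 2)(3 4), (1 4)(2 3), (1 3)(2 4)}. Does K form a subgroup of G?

Yes

|K| = 4 divides |G| = 12, consistent with Lagrange.
K contains the identity, every element's inverse is in K, and K is closed under ∘: it is a subgroup.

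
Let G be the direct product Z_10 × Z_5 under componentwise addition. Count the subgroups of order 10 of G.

|G| = 50 and 10 | 50, so subgroups of order 10 are possible by Lagrange.
The subgroups of order 10 are: {(0,0), (0,1), (0,2), (0,3), (0,4), (5,0), (5,1), (5,2), (5,3), (5,4)}; {(0,0), (1,0), (2,0), (3,0), (4,0), (5,0), (6,0), (7,0), (8,0), (9,0)}; {(0,0), (1,1), (2,2), (3,3), (4,4), (5,0), (6,1), (7,2), (8,3), (9,4)}; {(0,0), (1,2), (2,4), (3,1), (4,3), (5,0), (6,2), (7,4), (8,1), (9,3)}; … (6 in all).
So G has 6 subgroups of order 10.

6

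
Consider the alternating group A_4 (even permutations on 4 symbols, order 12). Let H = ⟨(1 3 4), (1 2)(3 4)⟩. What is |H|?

12

|⟨(1 3 4)⟩| = 3 and |⟨(1 2)(3 4)⟩| = 2, so |H| is a multiple of lcm(3, 2) = 6 and divides |G| = 12.
Closing {(1 3 4), (1 2)(3 4)} under the group operation gives all of G, so |H| = 12.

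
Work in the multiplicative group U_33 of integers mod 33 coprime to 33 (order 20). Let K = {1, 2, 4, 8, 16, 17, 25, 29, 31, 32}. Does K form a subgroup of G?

|K| = 10 divides |G| = 20, consistent with Lagrange.
K contains the identity, every element's inverse is in K, and K is closed under ·: it is a subgroup.
In fact K = ⟨2⟩.

Yes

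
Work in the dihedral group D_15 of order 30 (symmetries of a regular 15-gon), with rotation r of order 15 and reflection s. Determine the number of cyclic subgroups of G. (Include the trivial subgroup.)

A cyclic subgroup of order d is generated by each of its φ(d) elements of order d, so the cyclic subgroups of order d number (#elements of order d)/φ(d).
Cyclic subgroups by order — order 1: 1; order 2: 15; order 3: 1; order 5: 1; order 15: 1.
Total: 19.

19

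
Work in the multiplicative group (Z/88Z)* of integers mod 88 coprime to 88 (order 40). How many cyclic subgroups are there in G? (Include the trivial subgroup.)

16

Group the elements of G by the cyclic subgroup they generate; each cyclic subgroup of order d accounts for φ(d) elements.
Cyclic subgroups by order — order 1: 1; order 2: 7; order 5: 1; order 10: 7.
Total: 16.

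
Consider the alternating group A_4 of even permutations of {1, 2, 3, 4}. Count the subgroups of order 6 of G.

|G| = 12 and 6 | 12, so subgroups of order 6 are possible by Lagrange.
Checking all subgroups of G, none has order 6.
So G has 0 subgroups of order 6.

0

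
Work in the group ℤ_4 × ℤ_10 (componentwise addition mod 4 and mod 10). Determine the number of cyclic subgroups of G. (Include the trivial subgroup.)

A cyclic subgroup of order d is generated by each of its φ(d) elements of order d, so the cyclic subgroups of order d number (#elements of order d)/φ(d).
Cyclic subgroups by order — order 1: 1; order 2: 3; order 4: 2; order 5: 1; order 10: 3; order 20: 2.
Total: 12.

12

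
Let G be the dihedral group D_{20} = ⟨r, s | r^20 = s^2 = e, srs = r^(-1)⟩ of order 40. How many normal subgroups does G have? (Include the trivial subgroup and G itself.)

G has 48 subgroups. Checking conjugation-invariance by order — order 1: 1/1 normal; order 2: 1/21 normal; order 4: 1/11 normal; order 5: 1/1 normal; order 8: 0/5 normal; order 10: 1/5 normal; order 20: 3/3 normal; order 40: 1/1 normal.
Total normal subgroups: 9.

9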